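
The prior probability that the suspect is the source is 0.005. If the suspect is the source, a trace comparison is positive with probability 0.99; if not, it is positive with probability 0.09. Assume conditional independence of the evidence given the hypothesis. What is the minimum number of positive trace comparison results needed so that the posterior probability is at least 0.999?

Prior odds = 0.005/0.995 = 1/199.
Likelihood ratio of a positive = 0.99/0.09 = 11.
Target posterior odds = 0.999/0.001 = 999.
Require 11ⁿ ≥ 999 ÷ (1/199) = 198801.
11⁵ = 161051 falls short of 198801 but 11⁶ = 1771561 reaches it, so n = 6.

6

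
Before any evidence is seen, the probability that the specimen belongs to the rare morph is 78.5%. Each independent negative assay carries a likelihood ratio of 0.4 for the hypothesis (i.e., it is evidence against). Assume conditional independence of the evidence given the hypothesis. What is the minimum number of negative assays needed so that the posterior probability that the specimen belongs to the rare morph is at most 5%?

Prior odds: 0.785 ÷ 0.215 = 157/43.
Likelihood ratio per negative assay = 0.4.
Target posterior odds = 0.05/0.95 = 1/19.
Need (157/43) × 0.4ⁿ ≤ 1/19, i.e. 0.4ⁿ ≤ 43/2983.
0.4⁴ = 0.0256 is still above 43/2983 but 0.4⁵ = 0.01024 is at or below it, so n = 5.

5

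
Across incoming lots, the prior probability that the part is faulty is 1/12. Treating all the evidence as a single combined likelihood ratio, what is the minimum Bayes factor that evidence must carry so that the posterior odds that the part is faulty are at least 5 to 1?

55

Prior odds = (1/12)/(11/12) = 1/11.
Target odds = 5.
Required Bayes factor = 5 ÷ (1/11) = 55.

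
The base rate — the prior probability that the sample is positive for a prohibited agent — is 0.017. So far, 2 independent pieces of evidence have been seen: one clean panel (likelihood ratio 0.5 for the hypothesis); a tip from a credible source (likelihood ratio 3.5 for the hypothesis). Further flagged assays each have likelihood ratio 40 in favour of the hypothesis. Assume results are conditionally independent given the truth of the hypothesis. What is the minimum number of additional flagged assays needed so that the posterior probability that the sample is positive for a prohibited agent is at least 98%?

3

Prior odds = 0.017/0.983 = 17/983.
Combined Bayes factor of the evidence already in hand = 0.5 × 3.5 = 1.75.
Odds after that evidence = (17/983) × 1.75 = 119/3932.
Target odds = 0.98/0.02 = 49.
Need 40ⁿ ≥ 49 ÷ (119/3932) = 27524/17.
40² = 1600 falls short of 27524/17 but 40³ = 64000 reaches it, so n = 3.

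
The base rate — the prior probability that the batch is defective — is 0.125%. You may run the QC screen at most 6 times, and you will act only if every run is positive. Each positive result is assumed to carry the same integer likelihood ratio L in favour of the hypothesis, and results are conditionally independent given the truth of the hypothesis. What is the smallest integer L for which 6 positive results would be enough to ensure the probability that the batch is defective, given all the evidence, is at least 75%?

4

Prior odds = 0.00125/0.99875 = 1/799.
Target odds = 0.75/0.25 = 3.
Need L⁶ ≥ 3 ÷ (1/799) = 2397.
3⁶ = 729 < 2397 ≤ 4096 = 4⁶, so L = 4.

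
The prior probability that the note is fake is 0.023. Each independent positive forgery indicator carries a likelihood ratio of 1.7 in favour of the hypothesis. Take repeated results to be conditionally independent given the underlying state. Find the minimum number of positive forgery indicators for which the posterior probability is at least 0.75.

10

Prior odds = 0.023/0.977 = 23/977.
Likelihood ratio per positive forgery indicator = 1.7.
Target odds: 0.75 ÷ 0.25 = 3.
Need (23/977) × 1.7ⁿ ≥ 3, i.e. 1.7ⁿ ≥ 2931/23.
1.7⁹ ≈118.588 falls short of 2931/23 but 1.7¹⁰ ≈201.599 reaches it, so n = 10.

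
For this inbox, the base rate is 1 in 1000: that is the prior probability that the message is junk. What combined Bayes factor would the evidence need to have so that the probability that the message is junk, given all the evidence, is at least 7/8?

Prior odds = 0.001/0.999 = 1/999.
Target odds = 0.875/0.125 = 7.
Required Bayes factor = 7 ÷ (1/999) = 6993.

6993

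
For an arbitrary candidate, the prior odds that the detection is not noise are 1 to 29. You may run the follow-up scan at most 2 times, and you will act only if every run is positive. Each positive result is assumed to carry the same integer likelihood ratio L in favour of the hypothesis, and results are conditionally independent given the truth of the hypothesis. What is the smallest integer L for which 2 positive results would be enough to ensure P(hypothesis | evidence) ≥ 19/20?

Prior odds = 1/29.
Target odds = 0.95/0.05 = 19.
Need L² ≥ 19 ÷ (1/29) = 551.
23² = 529 < 551 ≤ 576 = 24², so L = 24.

24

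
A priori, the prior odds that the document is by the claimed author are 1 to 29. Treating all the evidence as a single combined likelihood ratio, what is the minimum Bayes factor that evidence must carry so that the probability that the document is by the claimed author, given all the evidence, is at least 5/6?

145

Prior odds = 1/29.
Target odds = (5/6)/(1/6) = 5.
Required Bayes factor = 5 ÷ (1/29) = 145.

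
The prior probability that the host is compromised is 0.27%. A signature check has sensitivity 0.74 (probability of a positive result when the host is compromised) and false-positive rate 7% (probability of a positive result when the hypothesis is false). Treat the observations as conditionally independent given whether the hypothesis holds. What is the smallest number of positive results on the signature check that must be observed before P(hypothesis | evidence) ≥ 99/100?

5

Prior odds: 0.0027 ÷ 0.9973 = 27/9973.
Likelihood ratio of a positive result = 0.74/0.07 = 74/7.
Target posterior odds = 0.99/0.01 = 99.
Require (74/7)ⁿ ≥ 99 ÷ (27/9973) = 109703/3.
(74/7)⁴ = 29986576/2401 falls short of 109703/3 but (74/7)⁵ ≈132029 reaches it, so n = 5.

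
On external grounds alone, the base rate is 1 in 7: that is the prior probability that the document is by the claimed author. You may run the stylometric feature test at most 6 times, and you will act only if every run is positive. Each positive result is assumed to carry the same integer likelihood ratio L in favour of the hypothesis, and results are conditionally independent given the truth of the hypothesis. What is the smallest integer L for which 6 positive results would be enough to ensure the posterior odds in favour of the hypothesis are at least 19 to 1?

Prior odds = (1/7)/(6/7) = 1/6.
Target odds = 19.
Need L⁶ ≥ 19 ÷ (1/6) = 114.
2⁶ = 64 < 114 ≤ 729 = 3⁶, so L = 3.

3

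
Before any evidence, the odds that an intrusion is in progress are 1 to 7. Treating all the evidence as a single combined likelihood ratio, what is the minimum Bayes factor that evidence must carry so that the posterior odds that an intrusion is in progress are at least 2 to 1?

Prior odds = 1/7.
Target odds = 2.
Required Bayes factor = 2 ÷ (1/7) = 14.

14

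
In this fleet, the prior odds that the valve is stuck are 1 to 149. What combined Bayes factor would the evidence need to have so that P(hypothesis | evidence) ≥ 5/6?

Prior odds = 1/149.
Target odds = (5/6)/(1/6) = 5.
Required Bayes factor = 5 ÷ (1/149) = 745.

745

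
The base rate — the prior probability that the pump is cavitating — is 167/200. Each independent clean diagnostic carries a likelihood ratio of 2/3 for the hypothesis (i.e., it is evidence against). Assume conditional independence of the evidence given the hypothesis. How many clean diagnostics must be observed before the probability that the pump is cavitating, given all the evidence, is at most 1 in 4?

Prior odds = 0.835/0.165 = 167/33.
Likelihood ratio per clean diagnostic = 2/3.
Target posterior odds = 0.25/0.75 = 1/3.
Require (2/3)ⁿ ≤ 1/3 ÷ (167/33) = 11/167.
(2/3)⁶ = 64/729 is still above 11/167 but (2/3)⁷ = 128/2187 is at or below it, so n = 7.

7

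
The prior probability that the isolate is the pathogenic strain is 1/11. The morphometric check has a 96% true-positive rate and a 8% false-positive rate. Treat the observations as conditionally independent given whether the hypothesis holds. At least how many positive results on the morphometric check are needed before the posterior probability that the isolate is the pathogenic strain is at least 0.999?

Prior odds: (1/11) ÷ (10/11) = 0.1.
Likelihood ratio of a positive result = 0.96/0.08 = 12.
Target odds: 0.999 ÷ 0.001 = 999.
Require 12ⁿ ≥ 999 ÷ 0.1 = 9990.
12³ = 1728 falls short of 9990 but 12⁴ = 20736 reaches it, so n = 4.

4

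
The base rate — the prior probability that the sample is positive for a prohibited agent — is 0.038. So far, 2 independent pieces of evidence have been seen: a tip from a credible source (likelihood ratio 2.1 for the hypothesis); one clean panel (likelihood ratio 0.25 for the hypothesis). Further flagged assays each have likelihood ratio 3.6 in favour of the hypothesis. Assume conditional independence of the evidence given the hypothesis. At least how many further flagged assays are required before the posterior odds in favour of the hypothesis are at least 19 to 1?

6

Prior odds = 0.038/0.962 = 19/481.
Combined Bayes factor of the evidence already in hand = 2.1 × 0.25 = 0.525.
Odds after that evidence = (19/481) × 0.525 = 399/19240.
Target odds = 19.
Need 3.6ⁿ ≥ 19 ÷ (399/19240) = 19240/21.
3.6⁵ = 604.66176 falls short of 19240/21 but 3.6⁶ = 34012224/15625 reaches it, so n = 6.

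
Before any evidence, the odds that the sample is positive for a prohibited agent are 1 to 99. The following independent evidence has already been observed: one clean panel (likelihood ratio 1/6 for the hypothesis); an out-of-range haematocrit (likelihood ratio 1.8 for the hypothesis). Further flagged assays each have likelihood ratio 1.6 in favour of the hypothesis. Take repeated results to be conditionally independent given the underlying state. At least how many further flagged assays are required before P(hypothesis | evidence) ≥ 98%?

Prior odds = 1/99.
Combined Bayes factor of the evidence already in hand = (1/6) × 1.8 = 0.3.
Odds after that evidence = (1/99) × 0.3 = 1/330.
Target odds = 0.98/0.02 = 49.
Need 1.6ⁿ ≥ 49 ÷ (1/330) = 16170.
1.6²⁰ ≈12089.3 falls short of 16170 but 1.6²¹ ≈19342.8 reaches it, so n = 21.

21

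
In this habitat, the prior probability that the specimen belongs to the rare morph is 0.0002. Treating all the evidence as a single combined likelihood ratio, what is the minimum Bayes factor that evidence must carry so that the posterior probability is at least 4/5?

19996

Prior odds = 0.0002/0.9998 = 1/4999.
Target odds = 0.8/0.2 = 4.
Required Bayes factor = 4 ÷ (1/4999) = 19996.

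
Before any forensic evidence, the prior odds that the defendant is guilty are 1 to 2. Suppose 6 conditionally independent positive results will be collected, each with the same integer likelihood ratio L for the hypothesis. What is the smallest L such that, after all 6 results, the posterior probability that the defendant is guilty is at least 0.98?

Prior odds = 0.5.
Target odds = 0.98/0.02 = 49.
Need L⁶ ≥ 49 ÷ 0.5 = 98.
2⁶ = 64 < 98 ≤ 729 = 3⁶, so L = 3.

3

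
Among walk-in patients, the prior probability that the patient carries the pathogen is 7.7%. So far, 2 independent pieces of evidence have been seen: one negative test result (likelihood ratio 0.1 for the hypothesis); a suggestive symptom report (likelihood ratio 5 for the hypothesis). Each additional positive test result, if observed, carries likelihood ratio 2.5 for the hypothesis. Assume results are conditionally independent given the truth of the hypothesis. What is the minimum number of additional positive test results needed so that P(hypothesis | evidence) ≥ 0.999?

12

Prior odds = 0.077/0.923 = 77/923.
Combined Bayes factor of the evidence already in hand = 0.1 × 5 = 0.5.
Odds after that evidence = (77/923) × 0.5 = 77/1846.
Target odds = 0.999/0.001 = 999.
Need 2.5ⁿ ≥ 999 ÷ (77/1846) = 1844154/77.
2.5¹¹ = 48828125/2048 falls short of 1844154/77 but 2.5¹² = 244140625/4096 reaches it, so n = 12.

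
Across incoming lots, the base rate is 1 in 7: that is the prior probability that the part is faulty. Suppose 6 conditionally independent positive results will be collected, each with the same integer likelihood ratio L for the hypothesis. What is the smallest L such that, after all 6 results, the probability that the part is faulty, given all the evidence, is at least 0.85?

Prior odds = (1/7)/(6/7) = 1/6.
Target odds = 0.85/0.15 = 17/3.
Need L⁶ ≥ 17/3 ÷ (1/6) = 34.
1⁶ = 1 < 34 ≤ 64 = 2⁶, so L = 2.

2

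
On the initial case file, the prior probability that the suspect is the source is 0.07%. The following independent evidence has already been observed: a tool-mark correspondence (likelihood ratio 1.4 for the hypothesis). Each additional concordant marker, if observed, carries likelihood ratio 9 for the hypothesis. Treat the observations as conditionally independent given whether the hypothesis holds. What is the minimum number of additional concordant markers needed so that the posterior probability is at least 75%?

4

Prior odds = 0.0007/0.9993 = 7/9993.
Bayes factor of the evidence already in hand = 1.4.
Odds after that evidence = (7/9993) × 1.4 = 49/49965.
Target odds = 0.75/0.25 = 3.
Need 9ⁿ ≥ 3 ÷ (49/49965) = 149895/49.
9³ = 729 falls short of 149895/49 but 9⁴ = 6561 reaches it, so n = 4.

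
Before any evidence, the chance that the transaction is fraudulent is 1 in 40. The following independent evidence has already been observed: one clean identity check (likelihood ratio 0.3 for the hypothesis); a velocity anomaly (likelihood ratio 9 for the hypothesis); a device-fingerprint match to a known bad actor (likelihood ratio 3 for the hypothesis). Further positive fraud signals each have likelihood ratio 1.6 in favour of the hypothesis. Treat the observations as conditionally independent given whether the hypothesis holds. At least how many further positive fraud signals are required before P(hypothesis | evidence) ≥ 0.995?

Prior odds = 0.025/0.975 = 1/39.
Combined Bayes factor of the evidence already in hand = 0.3 × 9 × 3 = 8.1.
Odds after that evidence = (1/39) × 8.1 = 27/130.
Target odds = 0.995/0.005 = 199.
Need 1.6ⁿ ≥ 199 ÷ (27/130) = 25870/27.
1.6¹⁴ ≈720.576 falls short of 25870/27 but 1.6¹⁵ ≈1152.92 reaches it, so n = 15.

15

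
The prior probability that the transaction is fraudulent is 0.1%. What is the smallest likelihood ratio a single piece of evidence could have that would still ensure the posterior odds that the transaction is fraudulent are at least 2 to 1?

Prior odds = 0.001/0.999 = 1/999.
Target odds = 2.
Required Bayes factor = 2 ÷ (1/999) = 1998.

1998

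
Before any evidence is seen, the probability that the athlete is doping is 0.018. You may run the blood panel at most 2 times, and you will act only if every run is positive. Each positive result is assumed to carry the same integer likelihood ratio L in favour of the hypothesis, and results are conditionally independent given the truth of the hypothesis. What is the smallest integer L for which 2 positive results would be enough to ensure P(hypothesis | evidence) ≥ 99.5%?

105

Prior odds = 0.018/0.982 = 9/491.
Target odds = 0.995/0.005 = 199.
Need L² ≥ 199 ÷ (9/491) = 97709/9.
104² = 10816 < 97709/9 ≤ 11025 = 105², so L = 105.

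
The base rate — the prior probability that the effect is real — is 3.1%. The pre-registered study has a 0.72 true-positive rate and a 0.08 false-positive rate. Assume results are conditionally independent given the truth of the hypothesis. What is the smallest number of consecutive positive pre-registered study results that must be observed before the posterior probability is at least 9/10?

Prior odds: 0.031 ÷ 0.969 = 31/969.
Likelihood ratio of a positive result = 0.72/0.08 = 9.
Target posterior odds = 0.9/0.1 = 9.
Need (31/969) × 9ⁿ ≥ 9, i.e. 9ⁿ ≥ 8721/31.
9² = 81 falls short of 8721/31 but 9³ = 729 reaches it, so n = 3.

3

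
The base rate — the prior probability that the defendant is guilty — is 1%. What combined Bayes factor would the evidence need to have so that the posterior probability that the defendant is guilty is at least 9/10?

891

Prior odds = 0.01/0.99 = 1/99.
Target odds = 0.9/0.1 = 9.
Required Bayes factor = 9 ÷ (1/99) = 891.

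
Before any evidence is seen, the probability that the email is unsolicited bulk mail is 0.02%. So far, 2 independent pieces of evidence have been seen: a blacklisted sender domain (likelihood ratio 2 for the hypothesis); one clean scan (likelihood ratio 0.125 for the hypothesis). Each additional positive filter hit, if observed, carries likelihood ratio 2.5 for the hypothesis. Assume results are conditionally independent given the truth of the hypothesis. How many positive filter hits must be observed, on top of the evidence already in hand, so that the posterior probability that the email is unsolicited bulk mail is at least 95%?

15

Prior odds = 0.0002/0.9998 = 1/4999.
Combined Bayes factor of the evidence already in hand = 2 × 0.125 = 0.25.
Odds after that evidence = (1/4999) × 0.25 = 1/19996.
Target odds = 0.95/0.05 = 19.
Need 2.5ⁿ ≥ 19 ÷ (1/19996) = 379924.
2.5¹⁴ ≈372529 falls short of 379924 but 2.5¹⁵ ≈931323 reaches it, so n = 15.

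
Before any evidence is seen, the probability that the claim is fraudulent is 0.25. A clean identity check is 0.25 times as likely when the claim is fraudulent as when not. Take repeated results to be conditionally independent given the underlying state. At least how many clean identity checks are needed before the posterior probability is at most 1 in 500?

4

Prior odds = 0.25/0.75 = 1/3.
Likelihood ratio per clean identity check = 0.25.
Target posterior odds = 0.002/0.998 = 1/499.
Require 0.25ⁿ ≤ 1/499 ÷ (1/3) = 3/499.
0.25³ = 0.015625 is still above 3/499 but 0.25⁴ = 0.00390625 is at or below it, so n = 4.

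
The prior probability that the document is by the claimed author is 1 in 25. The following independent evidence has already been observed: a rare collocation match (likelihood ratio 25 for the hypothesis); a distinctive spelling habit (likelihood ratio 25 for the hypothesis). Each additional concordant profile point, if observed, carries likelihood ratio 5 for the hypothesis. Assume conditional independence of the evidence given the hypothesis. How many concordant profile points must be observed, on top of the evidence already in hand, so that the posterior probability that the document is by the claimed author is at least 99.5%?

2

Prior odds = 0.04/0.96 = 1/24.
Combined Bayes factor of the evidence already in hand = 25 × 25 = 625.
Odds after that evidence = (1/24) × 625 = 625/24.
Target odds = 0.995/0.005 = 199.
Need 5ⁿ ≥ 199 ÷ (625/24) = 7.6416.
5¹ = 5 falls short of 7.6416 but 5² = 25 reaches it, so n = 2.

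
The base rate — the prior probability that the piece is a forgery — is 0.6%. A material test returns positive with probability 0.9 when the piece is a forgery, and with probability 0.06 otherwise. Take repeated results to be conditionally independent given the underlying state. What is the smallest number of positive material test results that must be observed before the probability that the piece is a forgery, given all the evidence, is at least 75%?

Prior odds: 0.006 ÷ 0.994 = 3/497.
Likelihood ratio of a positive result = 0.9/0.06 = 15.
Target posterior odds = 0.75/0.25 = 3.
Need (3/497) × 15ⁿ ≥ 3, i.e. 15ⁿ ≥ 497.
15² = 225 falls short of 497 but 15³ = 3375 reaches it, so n = 3.

3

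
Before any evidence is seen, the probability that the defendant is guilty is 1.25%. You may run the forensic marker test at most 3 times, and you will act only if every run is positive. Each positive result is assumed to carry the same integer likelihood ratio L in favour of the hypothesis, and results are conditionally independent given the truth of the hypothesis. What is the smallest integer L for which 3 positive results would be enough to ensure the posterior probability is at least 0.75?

Prior odds = 0.0125/0.9875 = 1/79.
Target odds = 0.75/0.25 = 3.
Need L³ ≥ 3 ÷ (1/79) = 237.
6³ = 216 < 237 ≤ 343 = 7³, so L = 7.

7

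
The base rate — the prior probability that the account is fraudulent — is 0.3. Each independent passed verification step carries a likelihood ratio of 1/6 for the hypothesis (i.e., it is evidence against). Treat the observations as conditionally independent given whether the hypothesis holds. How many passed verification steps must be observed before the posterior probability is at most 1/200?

Prior odds = 0.3/0.7 = 3/7.
Likelihood ratio per passed verification step = 1/6.
Target posterior odds = 0.005/0.995 = 1/199.
Require (1/6)ⁿ ≤ 1/199 ÷ (3/7) = 7/597.
(1/6)² = 1/36 is still above 7/597 but (1/6)³ = 1/216 is at or below it, so n = 3.

3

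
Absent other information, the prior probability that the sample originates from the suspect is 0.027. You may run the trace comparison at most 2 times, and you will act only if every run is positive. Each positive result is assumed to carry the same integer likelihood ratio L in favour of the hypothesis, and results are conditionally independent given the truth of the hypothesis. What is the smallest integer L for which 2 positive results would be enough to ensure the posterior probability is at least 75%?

11

Prior odds = 0.027/0.973 = 27/973.
Target odds = 0.75/0.25 = 3.
Need L² ≥ 3 ÷ (27/973) = 973/9.
10² = 100 < 973/9 ≤ 121 = 11², so L = 11.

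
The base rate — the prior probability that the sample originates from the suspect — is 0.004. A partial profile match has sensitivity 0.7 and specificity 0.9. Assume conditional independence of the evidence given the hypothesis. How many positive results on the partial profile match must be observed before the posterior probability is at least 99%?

Prior odds: 0.004 ÷ 0.996 = 1/249.
False-positive rate = 1 − 0.9 = 0.1; likelihood ratio of a positive = 0.7/0.1 = 7.
Target posterior odds = 0.99/0.01 = 99.
Require 7ⁿ ≥ 99 ÷ (1/249) = 24651.
7⁵ = 16807 falls short of 24651 but 7⁶ = 117649 reaches it, so n = 6.

6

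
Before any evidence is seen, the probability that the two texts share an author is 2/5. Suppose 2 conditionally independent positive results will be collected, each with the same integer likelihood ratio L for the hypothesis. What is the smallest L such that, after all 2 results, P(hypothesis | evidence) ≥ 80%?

3

Prior odds = 0.4/0.6 = 2/3.
Target odds = 0.8/0.2 = 4.
Need L² ≥ 4 ÷ (2/3) = 6.
2² = 4 < 6 ≤ 9 = 3², so L = 3.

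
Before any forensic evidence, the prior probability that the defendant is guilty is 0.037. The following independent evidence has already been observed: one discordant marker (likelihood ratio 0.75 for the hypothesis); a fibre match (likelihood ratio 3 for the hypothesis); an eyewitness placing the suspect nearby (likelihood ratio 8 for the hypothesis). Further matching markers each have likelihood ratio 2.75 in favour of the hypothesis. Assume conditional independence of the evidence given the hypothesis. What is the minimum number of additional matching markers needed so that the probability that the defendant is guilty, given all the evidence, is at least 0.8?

Prior odds = 0.037/0.963 = 37/963.
Combined Bayes factor of the evidence already in hand = 0.75 × 3 × 8 = 18.
Odds after that evidence = (37/963) × 18 = 74/107.
Target odds = 0.8/0.2 = 4.
Need 2.75ⁿ ≥ 4 ÷ (74/107) = 214/37.
2.75¹ = 2.75 falls short of 214/37 but 2.75² = 7.5625 reaches it, so n = 2.

2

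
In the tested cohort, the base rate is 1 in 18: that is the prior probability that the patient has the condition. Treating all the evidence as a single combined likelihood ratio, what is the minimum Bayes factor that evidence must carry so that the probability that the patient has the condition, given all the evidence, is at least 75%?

Prior odds = (1/18)/(17/18) = 1/17.
Target odds = 0.75/0.25 = 3.
Required Bayes factor = 3 ÷ (1/17) = 51.

51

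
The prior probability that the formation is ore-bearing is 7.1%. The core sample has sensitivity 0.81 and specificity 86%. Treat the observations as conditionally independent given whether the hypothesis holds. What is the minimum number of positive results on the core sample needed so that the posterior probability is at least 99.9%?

Prior odds: 0.071 ÷ 0.929 = 71/929.
False-positive rate = 1 − 0.86 = 0.14; likelihood ratio of a positive = 0.81/0.14 = 81/14.
Target odds: 0.999 ÷ 0.001 = 999.
Require (81/14)ⁿ ≥ 999 ÷ (71/929) = 928071/71.
(81/14)⁵ ≈6483.13 falls short of 928071/71 but (81/14)⁶ ≈37509.6 reaches it, so n = 6.

6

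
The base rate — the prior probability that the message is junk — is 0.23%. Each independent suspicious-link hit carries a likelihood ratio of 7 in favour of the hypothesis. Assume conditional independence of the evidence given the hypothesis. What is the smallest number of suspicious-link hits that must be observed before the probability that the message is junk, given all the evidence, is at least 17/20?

Prior odds: 0.0023 ÷ 0.9977 = 23/9977.
Likelihood ratio per suspicious-link hit = 7.
Target posterior odds = 0.85/0.15 = 17/3.
Require 7ⁿ ≥ 17/3 ÷ (23/9977) = 169609/69.
7⁴ = 2401 falls short of 169609/69 but 7⁵ = 16807 reaches it, so n = 5.

5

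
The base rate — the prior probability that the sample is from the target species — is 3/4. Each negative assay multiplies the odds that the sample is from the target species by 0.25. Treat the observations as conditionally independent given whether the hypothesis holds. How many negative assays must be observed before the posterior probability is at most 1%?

5

Prior odds = 0.75/0.25 = 3.
Likelihood ratio per negative assay = 0.25.
Target odds: 0.01 ÷ 0.99 = 1/99.
Need 3 × 0.25ⁿ ≤ 1/99, i.e. 0.25ⁿ ≤ 1/297.
0.25⁴ = 0.00390625 is still above 1/297 but 0.25⁵ = 1/1024 is at or below it, so n = 5.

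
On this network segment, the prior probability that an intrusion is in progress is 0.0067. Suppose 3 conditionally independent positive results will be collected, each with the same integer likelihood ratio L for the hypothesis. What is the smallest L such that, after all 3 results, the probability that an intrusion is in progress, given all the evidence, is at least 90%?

Prior odds = 0.0067/0.9933 = 67/9933.
Target odds = 0.9/0.1 = 9.
Need L³ ≥ 9 ÷ (67/9933) = 89397/67.
11³ = 1331 < 89397/67 ≤ 1728 = 12³, so L = 12.

12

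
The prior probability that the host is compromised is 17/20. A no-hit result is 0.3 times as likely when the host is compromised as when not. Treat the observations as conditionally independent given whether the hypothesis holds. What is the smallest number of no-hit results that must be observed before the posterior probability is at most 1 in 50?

Prior odds = 0.85/0.15 = 17/3.
Likelihood ratio per no-hit result = 0.3.
Target odds: 0.02 ÷ 0.98 = 1/49.
Require 0.3ⁿ ≤ 1/49 ÷ (17/3) = 3/833.
0.3⁴ = 0.0081 is still above 3/833 but 0.3⁵ = 243/100000 is at or below it, so n = 5.

5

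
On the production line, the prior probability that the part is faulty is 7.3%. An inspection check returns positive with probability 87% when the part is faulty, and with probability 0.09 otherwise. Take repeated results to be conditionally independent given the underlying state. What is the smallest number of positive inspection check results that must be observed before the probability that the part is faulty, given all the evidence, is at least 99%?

4

Prior odds = 0.073/0.927 = 73/927.
Likelihood ratio of a positive result = 0.87/0.09 = 29/3.
Target posterior odds = 0.99/0.01 = 99.
Need (73/927) × (29/3)ⁿ ≥ 99, i.e. (29/3)ⁿ ≥ 91773/73.
(29/3)³ = 24389/27 falls short of 91773/73 but (29/3)⁴ = 707281/81 reaches it, so n = 4.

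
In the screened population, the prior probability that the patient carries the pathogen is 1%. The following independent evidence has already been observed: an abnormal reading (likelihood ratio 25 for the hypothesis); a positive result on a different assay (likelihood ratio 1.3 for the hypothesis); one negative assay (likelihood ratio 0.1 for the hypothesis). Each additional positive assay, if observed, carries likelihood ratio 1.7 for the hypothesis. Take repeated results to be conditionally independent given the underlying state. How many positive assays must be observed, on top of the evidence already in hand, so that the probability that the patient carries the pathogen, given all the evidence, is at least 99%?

16

Prior odds = 0.01/0.99 = 1/99.
Combined Bayes factor of the evidence already in hand = 25 × 1.3 × 0.1 = 3.25.
Odds after that evidence = (1/99) × 3.25 = 13/396.
Target odds = 0.99/0.01 = 99.
Need 1.7ⁿ ≥ 99 ÷ (13/396) = 39204/13.
1.7¹⁵ ≈2862.42 falls short of 39204/13 but 1.7¹⁶ ≈4866.12 reaches it, so n = 16.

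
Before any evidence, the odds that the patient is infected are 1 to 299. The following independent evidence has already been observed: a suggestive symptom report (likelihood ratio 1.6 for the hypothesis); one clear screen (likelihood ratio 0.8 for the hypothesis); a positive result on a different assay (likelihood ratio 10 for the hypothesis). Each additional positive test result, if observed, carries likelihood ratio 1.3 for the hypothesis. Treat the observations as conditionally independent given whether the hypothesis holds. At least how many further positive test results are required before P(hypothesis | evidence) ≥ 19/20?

Prior odds = 1/299.
Combined Bayes factor of the evidence already in hand = 1.6 × 0.8 × 10 = 12.8.
Odds after that evidence = (1/299) × 12.8 = 64/1495.
Target odds = 0.95/0.05 = 19.
Need 1.3ⁿ ≥ 19 ÷ (64/1495) = 443.828125.
1.3²³ ≈417.539 falls short of 443.828125 but 1.3²⁴ ≈542.801 reaches it, so n = 24.

24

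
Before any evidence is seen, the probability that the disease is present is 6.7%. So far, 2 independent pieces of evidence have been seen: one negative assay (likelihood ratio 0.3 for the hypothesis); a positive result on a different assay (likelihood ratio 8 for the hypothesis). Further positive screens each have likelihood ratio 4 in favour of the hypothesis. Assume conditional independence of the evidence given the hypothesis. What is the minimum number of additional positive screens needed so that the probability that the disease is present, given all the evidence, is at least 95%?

4

Prior odds = 0.067/0.933 = 67/933.
Combined Bayes factor of the evidence already in hand = 0.3 × 8 = 2.4.
Odds after that evidence = (67/933) × 2.4 = 268/1555.
Target odds = 0.95/0.05 = 19.
Need 4ⁿ ≥ 19 ÷ (268/1555) = 29545/268.
4³ = 64 falls short of 29545/268 but 4⁴ = 256 reaches it, so n = 4.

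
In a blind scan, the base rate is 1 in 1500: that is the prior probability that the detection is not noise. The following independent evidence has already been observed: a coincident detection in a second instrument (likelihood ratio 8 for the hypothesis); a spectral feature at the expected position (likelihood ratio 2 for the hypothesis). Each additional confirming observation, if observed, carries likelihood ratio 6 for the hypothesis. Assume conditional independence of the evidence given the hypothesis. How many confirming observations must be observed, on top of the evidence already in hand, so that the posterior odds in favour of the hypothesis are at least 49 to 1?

Prior odds = (1/1500)/(1499/1500) = 1/1499.
Combined Bayes factor of the evidence already in hand = 8 × 2 = 16.
Odds after that evidence = (1/1499) × 16 = 16/1499.
Target odds = 49.
Need 6ⁿ ≥ 49 ÷ (16/1499) = 4590.6875.
6⁴ = 1296 falls short of 4590.6875 but 6⁵ = 7776 reaches it, so n = 5.

5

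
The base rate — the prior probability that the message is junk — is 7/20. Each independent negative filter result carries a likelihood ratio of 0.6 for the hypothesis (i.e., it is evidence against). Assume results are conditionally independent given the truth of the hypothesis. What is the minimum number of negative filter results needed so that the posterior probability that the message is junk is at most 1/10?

Prior odds: 0.35 ÷ 0.65 = 7/13.
Likelihood ratio per negative filter result = 0.6.
Target posterior odds = 0.1/0.9 = 1/9.
Need (7/13) × 0.6ⁿ ≤ 1/9, i.e. 0.6ⁿ ≤ 13/63.
0.6³ = 0.216 is still above 13/63 but 0.6⁴ = 0.1296 is at or below it, so n = 4.

4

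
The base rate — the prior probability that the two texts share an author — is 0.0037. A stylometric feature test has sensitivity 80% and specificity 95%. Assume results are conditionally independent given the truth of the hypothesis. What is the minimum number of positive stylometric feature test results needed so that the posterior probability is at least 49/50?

4

Prior odds = 0.0037/0.9963 = 37/9963.
False-positive rate = 1 − 0.95 = 0.05; likelihood ratio of a positive = 0.8/0.05 = 16.
Target odds: 0.98 ÷ 0.02 = 49.
Need (37/9963) × 16ⁿ ≥ 49, i.e. 16ⁿ ≥ 488187/37.
16³ = 4096 falls short of 488187/37 but 16⁴ = 65536 reaches it, so n = 4.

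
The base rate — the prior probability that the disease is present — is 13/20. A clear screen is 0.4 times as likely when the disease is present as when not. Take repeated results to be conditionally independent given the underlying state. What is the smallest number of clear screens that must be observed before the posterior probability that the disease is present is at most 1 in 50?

Prior odds: 0.65 ÷ 0.35 = 13/7.
Likelihood ratio per clear screen = 0.4.
Target posterior odds = 0.02/0.98 = 1/49.
Require 0.4ⁿ ≤ 1/49 ÷ (13/7) = 1/91.
0.4⁴ = 0.0256 is still above 1/91 but 0.4⁵ = 0.01024 is at or below it, so n = 5.

5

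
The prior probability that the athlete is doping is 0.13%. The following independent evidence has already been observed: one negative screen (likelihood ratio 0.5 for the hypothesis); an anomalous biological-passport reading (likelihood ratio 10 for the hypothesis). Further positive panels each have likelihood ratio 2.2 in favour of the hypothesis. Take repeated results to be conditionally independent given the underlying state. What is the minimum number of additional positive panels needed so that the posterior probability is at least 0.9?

10

Prior odds = 0.0013/0.9987 = 13/9987.
Combined Bayes factor of the evidence already in hand = 0.5 × 10 = 5.
Odds after that evidence = (13/9987) × 5 = 65/9987.
Target odds = 0.9/0.1 = 9.
Need 2.2ⁿ ≥ 9 ÷ (65/9987) = 89883/65.
2.2⁹ ≈1207.27 falls short of 89883/65 but 2.2¹⁰ ≈2655.99 reaches it, so n = 10.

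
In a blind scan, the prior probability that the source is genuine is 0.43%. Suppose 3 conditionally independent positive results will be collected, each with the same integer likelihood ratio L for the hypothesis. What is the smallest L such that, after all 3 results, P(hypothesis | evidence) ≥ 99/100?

Prior odds = 0.0043/0.9957 = 43/9957.
Target odds = 0.99/0.01 = 99.
Need L³ ≥ 99 ÷ (43/9957) = 985743/43.
28³ = 21952 < 985743/43 ≤ 24389 = 29³, so L = 29.

29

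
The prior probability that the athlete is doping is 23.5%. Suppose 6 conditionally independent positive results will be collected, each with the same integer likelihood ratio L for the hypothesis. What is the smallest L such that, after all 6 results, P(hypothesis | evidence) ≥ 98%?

3

Prior odds = 0.235/0.765 = 47/153.
Target odds = 0.98/0.02 = 49.
Need L⁶ ≥ 49 ÷ (47/153) = 7497/47.
2⁶ = 64 < 7497/47 ≤ 729 = 3⁶, so L = 3.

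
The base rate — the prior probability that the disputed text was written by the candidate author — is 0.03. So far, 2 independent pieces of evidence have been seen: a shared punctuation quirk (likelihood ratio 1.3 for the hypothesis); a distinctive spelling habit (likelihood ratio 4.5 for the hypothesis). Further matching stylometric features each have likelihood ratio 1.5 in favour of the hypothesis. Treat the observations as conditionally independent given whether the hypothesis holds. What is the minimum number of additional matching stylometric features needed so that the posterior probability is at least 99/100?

Prior odds = 0.03/0.97 = 3/97.
Combined Bayes factor of the evidence already in hand = 1.3 × 4.5 = 5.85.
Odds after that evidence = (3/97) × 5.85 = 351/1940.
Target odds = 0.99/0.01 = 99.
Need 1.5ⁿ ≥ 99 ÷ (351/1940) = 21340/39.
1.5¹⁵ = 14348907/32768 falls short of 21340/39 but 1.5¹⁶ = 43046721/65536 reaches it, so n = 16.

16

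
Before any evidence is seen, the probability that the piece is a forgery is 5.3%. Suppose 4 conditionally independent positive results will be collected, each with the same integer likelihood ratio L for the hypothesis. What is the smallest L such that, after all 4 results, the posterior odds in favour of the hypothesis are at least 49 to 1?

Prior odds = 0.053/0.947 = 53/947.
Target odds = 49.
Need L⁴ ≥ 49 ÷ (53/947) = 46403/53.
5⁴ = 625 < 46403/53 ≤ 1296 = 6⁴, so L = 6.

6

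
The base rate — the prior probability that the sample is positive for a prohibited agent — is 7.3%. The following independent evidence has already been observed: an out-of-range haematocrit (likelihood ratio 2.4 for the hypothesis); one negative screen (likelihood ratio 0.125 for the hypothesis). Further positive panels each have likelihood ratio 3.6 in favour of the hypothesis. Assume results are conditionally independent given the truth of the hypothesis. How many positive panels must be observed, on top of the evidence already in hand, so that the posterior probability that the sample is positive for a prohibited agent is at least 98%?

6

Prior odds = 0.073/0.927 = 73/927.
Combined Bayes factor of the evidence already in hand = 2.4 × 0.125 = 0.3.
Odds after that evidence = (73/927) × 0.3 = 73/3090.
Target odds = 0.98/0.02 = 49.
Need 3.6ⁿ ≥ 49 ÷ (73/3090) = 151410/73.
3.6⁵ = 604.66176 falls short of 151410/73 but 3.6⁶ = 34012224/15625 reaches it, so n = 6.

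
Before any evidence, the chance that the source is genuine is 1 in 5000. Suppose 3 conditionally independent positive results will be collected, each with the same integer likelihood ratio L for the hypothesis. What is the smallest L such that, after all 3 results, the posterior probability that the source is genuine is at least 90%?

Prior odds = 0.0002/0.9998 = 1/4999.
Target odds = 0.9/0.1 = 9.
Need L³ ≥ 9 ÷ (1/4999) = 44991.
35³ = 42875 < 44991 ≤ 46656 = 36³, so L = 36.

36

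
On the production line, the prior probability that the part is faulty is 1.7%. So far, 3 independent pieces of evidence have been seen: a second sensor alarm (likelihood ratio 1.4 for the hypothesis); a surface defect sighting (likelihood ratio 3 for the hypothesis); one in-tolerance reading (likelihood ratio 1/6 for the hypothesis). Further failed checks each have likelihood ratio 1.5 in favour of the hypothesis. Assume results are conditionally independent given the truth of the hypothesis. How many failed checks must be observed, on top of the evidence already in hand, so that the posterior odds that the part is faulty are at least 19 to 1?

Prior odds = 0.017/0.983 = 17/983.
Combined Bayes factor of the evidence already in hand = 1.4 × 3 × (1/6) = 0.7.
Odds after that evidence = (17/983) × 0.7 = 119/9830.
Target odds = 19.
Need 1.5ⁿ ≥ 19 ÷ (119/9830) = 186770/119.
1.5¹⁸ = 387420489/262144 falls short of 186770/119 but 1.5¹⁹ ≈2216.84 reaches it, so n = 19.

19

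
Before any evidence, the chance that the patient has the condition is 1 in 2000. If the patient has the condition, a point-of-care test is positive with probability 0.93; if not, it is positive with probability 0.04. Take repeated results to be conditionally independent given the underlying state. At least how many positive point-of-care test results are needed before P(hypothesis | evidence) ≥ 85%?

Prior odds = 0.0005/0.9995 = 1/1999.
Likelihood ratio of a positive = 0.93/0.04 = 23.25.
Target odds: 0.85 ÷ 0.15 = 17/3.
Need (1/1999) × 23.25ⁿ ≥ 17/3, i.e. 23.25ⁿ ≥ 33983/3.
23.25² = 540.5625 falls short of 33983/3 but 23.25³ = 804357/64 reaches it, so n = 3.

3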